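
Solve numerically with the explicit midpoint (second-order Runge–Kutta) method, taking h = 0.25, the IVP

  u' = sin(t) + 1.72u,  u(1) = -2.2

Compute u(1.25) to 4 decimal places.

-3.0786

Midpoint: k1 = f(t_n, u_n); k2 = f(t_n + h/2, u_n + (h/2)·k1); u_{n+1} = u_n + h·k2.
t=1.000000, u=-2.200000:
  k1 = f(1.000000, -2.200000) = -2.942529
  k2 = f(1.125000, -2.567816) = -3.514376
  u ← -2.200000 + 0.25·(-3.514376) = -3.078594
u(1.25) ≈ -3.0786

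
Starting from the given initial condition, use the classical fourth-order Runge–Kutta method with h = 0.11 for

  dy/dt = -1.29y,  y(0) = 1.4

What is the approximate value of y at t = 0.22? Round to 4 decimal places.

RK4: k1 = f(t_n, y_n); k2 = f(t_n + h/2, y_n + (h/2)·k1); k3 = f(t_n + h/2, y_n + (h/2)·k2); k4 = f(t_n + h, y_n + h·k3); y_{n+1} = y_n + (h/6)·(k1 + 2k2 + 2k3 + k4).
t=0.000000, y=1.400000:
  k1 = f(0.000000, 1.400000) = -1.806000
  k2 = f(0.055000, 1.300670) = -1.677864
  k3 = f(0.055000, 1.307717) = -1.686956
  k4 = f(0.110000, 1.214435) = -1.566621
  y ← 1.400000 + (0.11/6)·(k1 + 2k2 + 2k3 + k4) = 1.214792
t=0.110000, y=1.214792:
  k1 = f(0.110000, 1.214792) = -1.567082
  k2 = f(0.165000, 1.128602) = -1.455897
  k3 = f(0.165000, 1.134718) = -1.463786
  k4 = f(0.220000, 1.053775) = -1.359370
  y ← 1.214792 + (0.11/6)·(k1 + 2k2 + 2k3 + k4) = 1.054085
y(0.22) ≈ 1.0541

1.0541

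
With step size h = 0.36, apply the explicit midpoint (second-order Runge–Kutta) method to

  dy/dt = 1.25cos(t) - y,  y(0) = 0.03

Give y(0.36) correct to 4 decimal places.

Midpoint: k1 = f(t_n, y_n); k2 = f(t_n + h/2, y_n + (h/2)·k1); y_{n+1} = y_n + h·k2.
t=0.000000, y=0.030000:
  k1 = f(0.000000, 0.030000) = 1.220000
  k2 = f(0.180000, 0.249600) = 0.980205
  y ← 0.030000 + 0.36·0.980205 = 0.382874
y(0.36) ≈ 0.3829

0.3829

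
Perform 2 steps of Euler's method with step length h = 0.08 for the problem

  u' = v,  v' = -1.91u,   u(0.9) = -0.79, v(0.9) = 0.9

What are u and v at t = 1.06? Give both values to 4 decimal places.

-0.6363, 1.1304

Euler on (u,v): u_{n+1} = u_n + h·u', v_{n+1} = v_n + h·v'.
0.900000: (-0.790000, 0.900000); f=(0.900000, 1.508900) → (-0.718000, 1.020712)
0.980000: (-0.718000, 1.020712); f=(1.020712, 1.371380) → (-0.636343, 1.130422)
(u(1.06), v(1.06)) ≈ (-0.6363, 1.1304)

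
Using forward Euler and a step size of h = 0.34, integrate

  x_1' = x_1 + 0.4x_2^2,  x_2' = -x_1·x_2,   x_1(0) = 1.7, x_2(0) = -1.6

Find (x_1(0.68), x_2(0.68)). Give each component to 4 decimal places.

3.5811, -0.0723

Euler on (x_1,x_2): x_1_{n+1} = x_1_n + h·x_1', x_2_{n+1} = x_2_n + h·x_2'.
0.000000: (1.700000, -1.600000); f=(2.724000, 2.720000) → (2.626160, -0.675200)
0.340000: (2.626160, -0.675200); f=(2.808518, 1.773183) → (3.581056, -0.072318)
(x_1(0.68), x_2(0.68)) ≈ (3.5811, -0.0723)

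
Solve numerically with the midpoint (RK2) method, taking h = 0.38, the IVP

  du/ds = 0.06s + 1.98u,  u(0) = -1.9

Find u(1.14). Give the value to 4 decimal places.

Midpoint: k1 = f(s_n, u_n); k2 = f(s_n + h/2, u_n + (h/2)·k1); u_{n+1} = u_n + h·k2.
s=0.000000, u=-1.900000:
  k1 = f(0.000000, -1.900000) = -3.762000
  k2 = f(0.190000, -2.614780) = -5.165864
  u ← -1.900000 + 0.38·(-5.165864) = -3.863028
s=0.380000, u=-3.863028:
  k1 = f(0.380000, -3.863028) = -7.625996
  k2 = f(0.570000, -5.311968) = -10.483496
  u ← -3.863028 + 0.38·(-10.483496) = -7.846757
s=0.760000, u=-7.846757:
  k1 = f(0.760000, -7.846757) = -15.490979
  k2 = f(0.950000, -10.790043) = -21.307285
  u ← -7.846757 + 0.38·(-21.307285) = -15.943525
u(1.14) ≈ -15.9435

-15.9435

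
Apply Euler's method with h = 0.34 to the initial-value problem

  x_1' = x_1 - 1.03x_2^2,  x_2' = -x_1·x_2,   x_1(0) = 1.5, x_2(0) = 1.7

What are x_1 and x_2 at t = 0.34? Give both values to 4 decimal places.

Euler on (x_1,x_2): x_1_{n+1} = x_1_n + h·x_1', x_2_{n+1} = x_2_n + h·x_2'.
0.000000: (1.500000, 1.700000); f=(-1.476700, -2.550000) → (0.997922, 0.833000)
(x_1(0.34), x_2(0.34)) ≈ (0.9979, 0.8330)

0.9979, 0.8330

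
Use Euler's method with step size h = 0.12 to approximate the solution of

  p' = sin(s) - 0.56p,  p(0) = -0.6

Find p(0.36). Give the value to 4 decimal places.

-0.4451

Euler: p_{n+1} = p_n + h·f(s_n, p_n).
s=0.000000, p=-0.600000: f=0.336000 → p ← -0.600000 + 0.12·0.336000 = -0.559680
s=0.120000, p=-0.559680: f=0.433133 → p ← -0.559680 + 0.12·0.433133 = -0.507704
s=0.240000, p=-0.507704: f=0.522017 → p ← -0.507704 + 0.12·0.522017 = -0.445062
p(0.36) ≈ -0.4451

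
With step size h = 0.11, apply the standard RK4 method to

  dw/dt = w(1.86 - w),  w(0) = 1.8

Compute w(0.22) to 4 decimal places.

RK4: k1 = f(t_n, w_n); k2 = f(t_n + h/2, w_n + (h/2)·k1); k3 = f(t_n + h/2, w_n + (h/2)·k2); k4 = f(t_n + h, w_n + h·k3); w_{n+1} = w_n + (h/6)·(k1 + 2k2 + 2k3 + k4).
t=0.000000, w=1.800000:
  k1 = f(0.000000, 1.800000) = 0.108000
  k2 = f(0.055000, 1.805940) = 0.097629
  k3 = f(0.055000, 1.805370) = 0.098628
  k4 = f(0.110000, 1.810849) = 0.089005
  w ← 1.800000 + (0.11/6)·(k1 + 2k2 + 2k3 + k4) = 1.810808
t=0.110000, w=1.810808:
  k1 = f(0.110000, 1.810808) = 0.089078
  k2 = f(0.165000, 1.815707) = 0.080423
  k3 = f(0.165000, 1.815231) = 0.081266
  k4 = f(0.220000, 1.819747) = 0.073250
  w ← 1.810808 + (0.11/6)·(k1 + 2k2 + 2k3 + k4) = 1.819712
w(0.22) ≈ 1.8197

1.8197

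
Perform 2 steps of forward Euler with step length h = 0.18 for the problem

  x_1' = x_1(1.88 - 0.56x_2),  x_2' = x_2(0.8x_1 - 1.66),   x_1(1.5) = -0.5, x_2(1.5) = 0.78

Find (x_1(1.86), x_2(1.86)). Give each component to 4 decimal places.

Euler on (x_1,x_2): x_1_{n+1} = x_1_n + h·x_1', x_2_{n+1} = x_2_n + h·x_2'.
1.500000: (-0.500000, 0.780000); f=(-0.721600, -1.606800) → (-0.629888, 0.490776)
1.680000: (-0.629888, 0.490776); f=(-1.011074, -1.061995) → (-0.811881, 0.299617)
(x_1(1.86), x_2(1.86)) ≈ (-0.8119, 0.2996)

-0.8119, 0.2996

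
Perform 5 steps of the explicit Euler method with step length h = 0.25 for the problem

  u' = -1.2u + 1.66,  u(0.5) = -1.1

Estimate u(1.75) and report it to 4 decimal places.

Euler: u_{n+1} = u_n + h·f(t_n, u_n).
t=0.500000, u=-1.100000: f=2.980000 → u ← -1.100000 + 0.25·2.980000 = -0.355000
t=0.750000, u=-0.355000: f=2.086000 → u ← -0.355000 + 0.25·2.086000 = 0.166500
t=1.000000, u=0.166500: f=1.460200 → u ← 0.166500 + 0.25·1.460200 = 0.531550
t=1.250000, u=0.531550: f=1.022140 → u ← 0.531550 + 0.25·1.022140 = 0.787085
t=1.500000, u=0.787085: f=0.715498 → u ← 0.787085 + 0.25·0.715498 = 0.965959
u(1.75) ≈ 0.9660

0.9660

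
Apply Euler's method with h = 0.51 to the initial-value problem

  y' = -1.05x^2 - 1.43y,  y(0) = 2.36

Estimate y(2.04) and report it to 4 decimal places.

Euler: y_{n+1} = y_n + h·f(x_n, y_n).
x=0.000000, y=2.360000: f=-3.374800 → y ← 2.360000 + 0.51·(-3.374800) = 0.638852
x=0.510000, y=0.638852: f=-1.186663 → y ← 0.638852 + 0.51·(-1.186663) = 0.033654
x=1.020000, y=0.033654: f=-1.140545 → y ← 0.033654 + 0.51·(-1.140545) = -0.548024
x=1.530000, y=-0.548024: f=-1.674270 → y ← -0.548024 + 0.51·(-1.674270) = -1.401902
y(2.04) ≈ -1.4019

-1.4019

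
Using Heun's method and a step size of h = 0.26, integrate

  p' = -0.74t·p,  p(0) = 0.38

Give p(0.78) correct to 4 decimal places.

Heun: k1 = f(t_n, p_n); k2 = f(t_n + h, p_n + h·k1); p_{n+1} = p_n + (h/2)·(k1 + k2).
t=0.000000, p=0.380000:
  k1 = f(0.000000, 0.380000) = 0.000000
  k2 = f(0.260000, 0.380000) = -0.073112
  p ← 0.380000 + (0.26/2)·(0.000000 + (-0.073112)) = 0.370495
t=0.260000, p=0.370495:
  k1 = f(0.260000, 0.370495) = -0.071283
  k2 = f(0.520000, 0.351962) = -0.135435
  p ← 0.370495 + (0.26/2)·(-0.071283 + (-0.135435)) = 0.343622
t=0.520000, p=0.343622:
  k1 = f(0.520000, 0.343622) = -0.132226
  k2 = f(0.780000, 0.309243) = -0.178495
  p ← 0.343622 + (0.26/2)·(-0.132226 + (-0.178495)) = 0.303228
p(0.78) ≈ 0.3032

0.3032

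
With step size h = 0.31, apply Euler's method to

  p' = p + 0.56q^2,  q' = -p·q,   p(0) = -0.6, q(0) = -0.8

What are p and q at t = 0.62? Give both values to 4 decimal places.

-0.7278, -1.1473

Euler on (p,q): p_{n+1} = p_n + h·p', q_{n+1} = q_n + h·q'.
0.000000: (-0.600000, -0.800000); f=(-0.241600, -0.480000) → (-0.674896, -0.948800)
0.310000: (-0.674896, -0.948800); f=(-0.170772, -0.640341) → (-0.727835, -1.147306)
(p(0.62), q(0.62)) ≈ (-0.7278, -1.1473)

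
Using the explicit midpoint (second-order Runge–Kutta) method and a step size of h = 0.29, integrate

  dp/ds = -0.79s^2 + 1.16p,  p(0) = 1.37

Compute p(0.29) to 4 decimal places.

Midpoint: k1 = f(s_n, p_n); k2 = f(s_n + h/2, p_n + (h/2)·k1); p_{n+1} = p_n + h·k2.
s=0.000000, p=1.370000:
  k1 = f(0.000000, 1.370000) = 1.589200
  k2 = f(0.145000, 1.600434) = 1.839894
  p ← 1.370000 + 0.29·1.839894 = 1.903569
p(0.29) ≈ 1.9036

1.9036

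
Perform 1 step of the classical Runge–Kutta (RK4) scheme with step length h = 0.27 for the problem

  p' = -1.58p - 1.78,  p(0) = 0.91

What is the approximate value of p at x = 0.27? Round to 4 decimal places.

RK4: k1 = f(x_n, p_n); k2 = f(x_n + h/2, p_n + (h/2)·k1); k3 = f(x_n + h/2, p_n + (h/2)·k2); k4 = f(x_n + h, p_n + h·k3); p_{n+1} = p_n + (h/6)·(k1 + 2k2 + 2k3 + k4).
x=0.000000, p=0.910000:
  k1 = f(0.000000, 0.910000) = -3.217800
  k2 = f(0.135000, 0.475597) = -2.531443
  k3 = f(0.135000, 0.568255) = -2.677843
  k4 = f(0.270000, 0.186982) = -2.075432
  p ← 0.910000 + (0.27/6)·(k1 + 2k2 + 2k3 + k4) = 0.202969
p(0.27) ≈ 0.2030

0.2030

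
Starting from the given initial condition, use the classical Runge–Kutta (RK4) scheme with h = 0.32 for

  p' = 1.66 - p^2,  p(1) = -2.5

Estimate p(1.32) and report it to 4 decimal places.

RK4: k1 = f(x_n, p_n); k2 = f(x_n + h/2, p_n + (h/2)·k1); k3 = f(x_n + h/2, p_n + (h/2)·k2); k4 = f(x_n + h, p_n + h·k3); p_{n+1} = p_n + (h/6)·(k1 + 2k2 + 2k3 + k4).
x=1.000000, p=-2.500000:
  k1 = f(1.000000, -2.500000) = -4.590000
  k2 = f(1.160000, -3.234400) = -8.801343
  k3 = f(1.160000, -3.908215) = -13.614144
  k4 = f(1.320000, -6.856526) = -45.351950
  p ← -2.500000 + (0.32/6)·(k1 + 2k2 + 2k3 + k4) = -7.554556
p(1.32) ≈ -7.5546

-7.5546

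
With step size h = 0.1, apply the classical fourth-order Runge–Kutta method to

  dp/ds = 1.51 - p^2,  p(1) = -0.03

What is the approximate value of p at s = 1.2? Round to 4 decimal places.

RK4: k1 = f(s_n, p_n); k2 = f(s_n + h/2, p_n + (h/2)·k1); k3 = f(s_n + h/2, p_n + (h/2)·k2); k4 = f(s_n + h, p_n + h·k3); p_{n+1} = p_n + (h/6)·(k1 + 2k2 + 2k3 + k4).
s=1.000000, p=-0.030000:
  k1 = f(1.000000, -0.030000) = 1.509100
  k2 = f(1.050000, 0.045455) = 1.507934
  k3 = f(1.050000, 0.045397) = 1.507939
  k4 = f(1.100000, 0.120794) = 1.495409
  p ← -0.030000 + (0.1/6)·(k1 + 2k2 + 2k3 + k4) = 0.120604
s=1.100000, p=0.120604:
  k1 = f(1.100000, 0.120604) = 1.495455
  k2 = f(1.150000, 0.195377) = 1.471828
  k3 = f(1.150000, 0.194196) = 1.472288
  k4 = f(1.200000, 0.267833) = 1.438265
  p ← 0.120604 + (0.1/6)·(k1 + 2k2 + 2k3 + k4) = 0.267637
p(1.2) ≈ 0.2676

0.2676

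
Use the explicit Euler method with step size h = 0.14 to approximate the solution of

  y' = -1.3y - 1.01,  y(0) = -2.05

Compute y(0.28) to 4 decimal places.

-1.6288

Euler: y_{n+1} = y_n + h·f(x_n, y_n).
x=0.000000, y=-2.050000: f=1.655000 → y ← -2.050000 + 0.14·1.655000 = -1.818300
x=0.140000, y=-1.818300: f=1.353790 → y ← -1.818300 + 0.14·1.353790 = -1.628769
y(0.28) ≈ -1.6288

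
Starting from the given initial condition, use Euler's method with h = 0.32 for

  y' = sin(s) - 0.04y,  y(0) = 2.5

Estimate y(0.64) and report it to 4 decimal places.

Euler: y_{n+1} = y_n + h·f(s_n, y_n).
s=0.000000, y=2.500000: f=-0.100000 → y ← 2.500000 + 0.32·(-0.100000) = 2.468000
s=0.320000, y=2.468000: f=0.215847 → y ← 2.468000 + 0.32·0.215847 = 2.537071
y(0.64) ≈ 2.5371

2.5371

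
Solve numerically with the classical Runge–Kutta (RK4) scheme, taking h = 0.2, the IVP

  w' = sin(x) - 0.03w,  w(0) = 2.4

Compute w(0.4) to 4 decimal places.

2.4500

RK4: k1 = f(x_n, w_n); k2 = f(x_n + h/2, w_n + (h/2)·k1); k3 = f(x_n + h/2, w_n + (h/2)·k2); k4 = f(x_n + h, w_n + h·k3); w_{n+1} = w_n + (h/6)·(k1 + 2k2 + 2k3 + k4).
x=0.000000, w=2.400000:
  k1 = f(0.000000, 2.400000) = -0.072000
  k2 = f(0.100000, 2.392800) = 0.028049
  k3 = f(0.100000, 2.402805) = 0.027749
  k4 = f(0.200000, 2.405550) = 0.126503
  w ← 2.400000 + (0.2/6)·(k1 + 2k2 + 2k3 + k4) = 2.405537
x=0.200000, w=2.405537:
  k1 = f(0.200000, 2.405537) = 0.126503
  k2 = f(0.300000, 2.418187) = 0.222975
  k3 = f(0.300000, 2.427834) = 0.222685
  k4 = f(0.400000, 2.450074) = 0.315916
  w ← 2.405537 + (0.2/6)·(k1 + 2k2 + 2k3 + k4) = 2.449995
w(0.4) ≈ 2.4500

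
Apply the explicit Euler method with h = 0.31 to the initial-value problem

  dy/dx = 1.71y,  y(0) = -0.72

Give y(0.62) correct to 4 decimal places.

Euler: y_{n+1} = y_n + h·f(x_n, y_n).
x=0.000000, y=-0.720000: f=-1.231200 → y ← -0.720000 + 0.31·(-1.231200) = -1.101672
x=0.310000, y=-1.101672: f=-1.883859 → y ← -1.101672 + 0.31·(-1.883859) = -1.685668
y(0.62) ≈ -1.6857

-1.6857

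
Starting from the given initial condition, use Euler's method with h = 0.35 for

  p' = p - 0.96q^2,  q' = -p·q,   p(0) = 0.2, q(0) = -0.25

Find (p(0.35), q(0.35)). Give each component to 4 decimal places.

Euler on (p,q): p_{n+1} = p_n + h·p', q_{n+1} = q_n + h·q'.
0.000000: (0.200000, -0.250000); f=(0.140000, 0.050000) → (0.249000, -0.232500)
(p(0.35), q(0.35)) ≈ (0.2490, -0.2325)

0.2490, -0.2325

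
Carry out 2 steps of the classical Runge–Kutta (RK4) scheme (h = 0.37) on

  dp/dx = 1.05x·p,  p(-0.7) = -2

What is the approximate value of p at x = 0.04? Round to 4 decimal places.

RK4: k1 = f(x_n, p_n); k2 = f(x_n + h/2, p_n + (h/2)·k1); k3 = f(x_n + h/2, p_n + (h/2)·k2); k4 = f(x_n + h, p_n + h·k3); p_{n+1} = p_n + (h/6)·(k1 + 2k2 + 2k3 + k4).
x=-0.700000, p=-2.000000:
  k1 = f(-0.700000, -2.000000) = 1.470000
  k2 = f(-0.515000, -1.728050) = 0.934443
  k3 = f(-0.515000, -1.827128) = 0.988019
  k4 = f(-0.330000, -1.634433) = 0.566331
  p ← -2.000000 + (0.37/6)·(k1 + 2k2 + 2k3 + k4) = -1.637323
x=-0.330000, p=-1.637323:
  k1 = f(-0.330000, -1.637323) = 0.567332
  k2 = f(-0.145000, -1.532366) = 0.233303
  k3 = f(-0.145000, -1.594162) = 0.242711
  k4 = f(0.040000, -1.547519) = -0.064996
  p ← -1.637323 + (0.37/6)·(k1 + 2k2 + 2k3 + k4) = -1.547637
p(0.04) ≈ -1.5476

-1.5476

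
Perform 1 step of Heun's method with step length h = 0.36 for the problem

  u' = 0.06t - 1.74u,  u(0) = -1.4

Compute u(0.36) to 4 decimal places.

Heun: k1 = f(t_n, u_n); k2 = f(t_n + h, u_n + h·k1); u_{n+1} = u_n + (h/2)·(k1 + k2).
t=0.000000, u=-1.400000:
  k1 = f(0.000000, -1.400000) = 2.436000
  k2 = f(0.360000, -0.523040) = 0.931690
  u ← -1.400000 + (0.36/2)·(2.436000 + 0.931690) = -0.793816
u(0.36) ≈ -0.7938

-0.7938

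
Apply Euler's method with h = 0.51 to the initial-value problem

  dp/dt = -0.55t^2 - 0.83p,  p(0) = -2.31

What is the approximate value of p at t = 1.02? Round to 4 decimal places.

-0.8412

Euler: p_{n+1} = p_n + h·f(t_n, p_n).
t=0.000000, p=-2.310000: f=1.917300 → p ← -2.310000 + 0.51·1.917300 = -1.332177
t=0.510000, p=-1.332177: f=0.962652 → p ← -1.332177 + 0.51·0.962652 = -0.841225
p(1.02) ≈ -0.8412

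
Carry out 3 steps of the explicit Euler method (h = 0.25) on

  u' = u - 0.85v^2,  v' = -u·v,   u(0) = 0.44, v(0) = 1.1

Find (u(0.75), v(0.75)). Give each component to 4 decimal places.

Euler on (u,v): u_{n+1} = u_n + h·u', v_{n+1} = v_n + h·v'.
0.000000: (0.440000, 1.100000); f=(-0.588500, -0.484000) → (0.292875, 0.979000)
0.250000: (0.292875, 0.979000); f=(-0.521800, -0.286725) → (0.162425, 0.907319)
0.500000: (0.162425, 0.907319); f=(-0.537318, -0.147371) → (0.028095, 0.870476)
(u(0.75), v(0.75)) ≈ (0.0281, 0.8705)

0.0281, 0.8705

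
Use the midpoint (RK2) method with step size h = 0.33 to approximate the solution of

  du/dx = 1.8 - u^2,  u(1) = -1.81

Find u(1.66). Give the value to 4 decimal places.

Midpoint: k1 = f(x_n, u_n); k2 = f(x_n + h/2, u_n + (h/2)·k1); u_{n+1} = u_n + h·k2.
x=1.000000, u=-1.810000:
  k1 = f(1.000000, -1.810000) = -1.476100
  k2 = f(1.165000, -2.053557) = -2.417094
  u ← -1.810000 + 0.33·(-2.417094) = -2.607641
x=1.330000, u=-2.607641:
  k1 = f(1.330000, -2.607641) = -4.999792
  k2 = f(1.495000, -3.432607) = -9.982790
  u ← -2.607641 + 0.33·(-9.982790) = -5.901962
u(1.66) ≈ -5.9020

-5.9020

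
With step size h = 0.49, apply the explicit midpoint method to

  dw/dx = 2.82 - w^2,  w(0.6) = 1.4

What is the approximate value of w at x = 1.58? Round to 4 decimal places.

1.5706

Midpoint: k1 = f(x_n, w_n); k2 = f(x_n + h/2, w_n + (h/2)·k1); w_{n+1} = w_n + h·k2.
x=0.600000, w=1.400000:
  k1 = f(0.600000, 1.400000) = 0.860000
  k2 = f(0.845000, 1.610700) = 0.225646
  w ← 1.400000 + 0.49·0.225646 = 1.510566
x=1.090000, w=1.510566:
  k1 = f(1.090000, 1.510566) = 0.538189
  k2 = f(1.335000, 1.642423) = 0.122448
  w ← 1.510566 + 0.49·0.122448 = 1.570566
w(1.58) ≈ 1.5706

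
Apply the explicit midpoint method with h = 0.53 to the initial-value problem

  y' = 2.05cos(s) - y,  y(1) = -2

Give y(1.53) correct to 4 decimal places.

-1.0494

Midpoint: k1 = f(s_n, y_n); k2 = f(s_n + h/2, y_n + (h/2)·k1); y_{n+1} = y_n + h·k2.
s=1.000000, y=-2.000000:
  k1 = f(1.000000, -2.000000) = 3.107620
  k2 = f(1.265000, -1.176481) = 1.793639
  y ← -2.000000 + 0.53·1.793639 = -1.049371
y(1.53) ≈ -1.0494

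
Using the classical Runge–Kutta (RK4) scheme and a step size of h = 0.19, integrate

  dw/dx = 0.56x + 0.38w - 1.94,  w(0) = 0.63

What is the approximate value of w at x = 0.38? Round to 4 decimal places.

-0.0228

RK4: k1 = f(x_n, w_n); k2 = f(x_n + h/2, w_n + (h/2)·k1); k3 = f(x_n + h/2, w_n + (h/2)·k2); k4 = f(x_n + h, w_n + h·k3); w_{n+1} = w_n + (h/6)·(k1 + 2k2 + 2k3 + k4).
x=0.000000, w=0.630000:
  k1 = f(0.000000, 0.630000) = -1.700600
  k2 = f(0.095000, 0.468443) = -1.708792
  k3 = f(0.095000, 0.467665) = -1.709087
  k4 = f(0.190000, 0.305273) = -1.717596
  w ← 0.630000 + (0.19/6)·(k1 + 2k2 + 2k3 + k4) = 0.305291
x=0.190000, w=0.305291:
  k1 = f(0.190000, 0.305291) = -1.717589
  k2 = f(0.285000, 0.142120) = -1.726394
  k3 = f(0.285000, 0.141284) = -1.726712
  k4 = f(0.380000, -0.022784) = -1.735858
  w ← 0.305291 + (0.19/6)·(k1 + 2k2 + 2k3 + k4) = -0.022764
w(0.38) ≈ -0.0228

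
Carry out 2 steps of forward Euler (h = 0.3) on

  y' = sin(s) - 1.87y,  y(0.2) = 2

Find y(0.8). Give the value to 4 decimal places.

Euler: y_{n+1} = y_n + h·f(s_n, y_n).
s=0.200000, y=2.000000: f=-3.541331 → y ← 2.000000 + 0.3·(-3.541331) = 0.937601
s=0.500000, y=0.937601: f=-1.273888 → y ← 0.937601 + 0.3·(-1.273888) = 0.555434
y(0.8) ≈ 0.5554

0.5554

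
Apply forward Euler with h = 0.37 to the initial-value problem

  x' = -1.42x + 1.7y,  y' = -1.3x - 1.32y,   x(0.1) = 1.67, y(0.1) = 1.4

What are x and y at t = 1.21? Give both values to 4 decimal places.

-0.1833, -0.7901

Euler on (x,y): x_{n+1} = x_n + h·x', y_{n+1} = y_n + h·y'.
0.100000: (1.670000, 1.400000); f=(0.008600, -4.019000) → (1.673182, -0.087030)
0.470000: (1.673182, -0.087030); f=(-2.523869, -2.060257) → (0.739350, -0.849325)
0.840000: (0.739350, -0.849325); f=(-2.493730, 0.159954) → (-0.183330, -0.790142)
(x(1.21), y(1.21)) ≈ (-0.1833, -0.7901)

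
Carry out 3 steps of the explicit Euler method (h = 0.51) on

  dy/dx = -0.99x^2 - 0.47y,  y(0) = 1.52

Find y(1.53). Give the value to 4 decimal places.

0.0429

Euler: y_{n+1} = y_n + h·f(x_n, y_n).
x=0.000000, y=1.520000: f=-0.714400 → y ← 1.520000 + 0.51·(-0.714400) = 1.155656
x=0.510000, y=1.155656: f=-0.800657 → y ← 1.155656 + 0.51·(-0.800657) = 0.747321
x=1.020000, y=0.747321: f=-1.381237 → y ← 0.747321 + 0.51·(-1.381237) = 0.042890
y(1.53) ≈ 0.0429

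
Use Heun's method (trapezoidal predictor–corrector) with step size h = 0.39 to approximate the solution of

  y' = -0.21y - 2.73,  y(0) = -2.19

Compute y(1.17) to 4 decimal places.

Heun: k1 = f(s_n, y_n); k2 = f(s_n + h, y_n + h·k1); y_{n+1} = y_n + (h/2)·(k1 + k2).
s=0.000000, y=-2.190000:
  k1 = f(0.000000, -2.190000) = -2.270100
  k2 = f(0.390000, -3.075339) = -2.084179
  y ← -2.190000 + (0.39/2)·(-2.270100 + (-2.084179)) = -3.039084
s=0.390000, y=-3.039084:
  k1 = f(0.390000, -3.039084) = -2.091792
  k2 = f(0.780000, -3.854883) = -1.920474
  y ← -3.039084 + (0.39/2)·(-2.091792 + (-1.920474)) = -3.821476
s=0.780000, y=-3.821476:
  k1 = f(0.780000, -3.821476) = -1.927490
  k2 = f(1.170000, -4.573197) = -1.769629
  y ← -3.821476 + (0.39/2)·(-1.927490 + (-1.769629)) = -4.542414
y(1.17) ≈ -4.5424

-4.5424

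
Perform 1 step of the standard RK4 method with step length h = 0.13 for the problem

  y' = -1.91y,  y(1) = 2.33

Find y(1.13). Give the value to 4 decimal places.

1.8177

RK4: k1 = f(x_n, y_n); k2 = f(x_n + h/2, y_n + (h/2)·k1); k3 = f(x_n + h/2, y_n + (h/2)·k2); k4 = f(x_n + h, y_n + h·k3); y_{n+1} = y_n + (h/6)·(k1 + 2k2 + 2k3 + k4).
x=1.000000, y=2.330000:
  k1 = f(1.000000, 2.330000) = -4.450300
  k2 = f(1.065000, 2.040731) = -3.897795
  k3 = f(1.065000, 2.076643) = -3.966389
  k4 = f(1.130000, 1.814369) = -3.465446
  y ← 2.330000 + (0.13/6)·(k1 + 2k2 + 2k3 + k4) = 1.817711
y(1.13) ≈ 1.8177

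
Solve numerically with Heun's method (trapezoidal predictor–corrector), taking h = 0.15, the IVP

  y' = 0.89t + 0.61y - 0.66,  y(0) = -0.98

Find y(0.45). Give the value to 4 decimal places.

-1.5325

Heun: k1 = f(t_n, y_n); k2 = f(t_n + h, y_n + h·k1); y_{n+1} = y_n + (h/2)·(k1 + k2).
t=0.000000, y=-0.980000:
  k1 = f(0.000000, -0.980000) = -1.257800
  k2 = f(0.150000, -1.168670) = -1.239389
  y ← -0.980000 + (0.15/2)·(-1.257800 + (-1.239389)) = -1.167289
t=0.150000, y=-1.167289:
  k1 = f(0.150000, -1.167289) = -1.238546
  k2 = f(0.300000, -1.353071) = -1.218373
  y ← -1.167289 + (0.15/2)·(-1.238546 + (-1.218373)) = -1.351558
t=0.300000, y=-1.351558:
  k1 = f(0.300000, -1.351558) = -1.217450
  k2 = f(0.450000, -1.534176) = -1.195347
  y ← -1.351558 + (0.15/2)·(-1.217450 + (-1.195347)) = -1.532518
y(0.45) ≈ -1.5325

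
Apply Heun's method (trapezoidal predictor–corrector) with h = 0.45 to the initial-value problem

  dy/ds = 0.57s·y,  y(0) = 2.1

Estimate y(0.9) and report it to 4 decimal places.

Heun: k1 = f(s_n, y_n); k2 = f(s_n + h, y_n + h·k1); y_{n+1} = y_n + (h/2)·(k1 + k2).
s=0.000000, y=2.100000:
  k1 = f(0.000000, 2.100000) = 0.000000
  k2 = f(0.450000, 2.100000) = 0.538650
  y ← 2.100000 + (0.45/2)·(0.000000 + 0.538650) = 2.221196
s=0.450000, y=2.221196:
  k1 = f(0.450000, 2.221196) = 0.569737
  k2 = f(0.900000, 2.477578) = 1.270997
  y ← 2.221196 + (0.45/2)·(0.569737 + 1.270997) = 2.635361
y(0.9) ≈ 2.6354

2.6354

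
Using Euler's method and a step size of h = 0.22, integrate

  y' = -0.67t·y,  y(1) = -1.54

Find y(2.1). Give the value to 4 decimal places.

-0.4632

Euler: y_{n+1} = y_n + h·f(t_n, y_n).
t=1.000000, y=-1.540000: f=1.031800 → y ← -1.540000 + 0.22·1.031800 = -1.313004
t=1.220000, y=-1.313004: f=1.073249 → y ← -1.313004 + 0.22·1.073249 = -1.076889
t=1.440000, y=-1.076889: f=1.038983 → y ← -1.076889 + 0.22·1.038983 = -0.848313
t=1.660000, y=-0.848313: f=0.943494 → y ← -0.848313 + 0.22·0.943494 = -0.640744
t=1.880000, y=-0.640744: f=0.807082 → y ← -0.640744 + 0.22·0.807082 = -0.463186
y(2.1) ≈ -0.4632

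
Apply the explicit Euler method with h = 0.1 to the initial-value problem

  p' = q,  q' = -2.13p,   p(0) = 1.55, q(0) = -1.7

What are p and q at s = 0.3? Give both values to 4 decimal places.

0.9446, -2.5748

Euler on (p,q): p_{n+1} = p_n + h·p', q_{n+1} = q_n + h·q'.
0.000000: (1.550000, -1.700000); f=(-1.700000, -3.301500) → (1.380000, -2.030150)
0.100000: (1.380000, -2.030150); f=(-2.030150, -2.939400) → (1.176985, -2.324090)
0.200000: (1.176985, -2.324090); f=(-2.324090, -2.506978) → (0.944576, -2.574788)
(p(0.3), q(0.3)) ≈ (0.9446, -2.5748)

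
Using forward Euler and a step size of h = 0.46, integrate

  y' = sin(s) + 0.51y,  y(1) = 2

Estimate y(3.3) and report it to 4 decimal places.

Euler: y_{n+1} = y_n + h·f(s_n, y_n).
s=1.000000, y=2.000000: f=1.861471 → y ← 2.000000 + 0.46·1.861471 = 2.856277
s=1.460000, y=2.856277: f=2.450569 → y ← 2.856277 + 0.46·2.450569 = 3.983539
s=1.920000, y=3.983539: f=2.971250 → y ← 3.983539 + 0.46·2.971250 = 5.350314
s=2.380000, y=5.350314: f=3.418735 → y ← 5.350314 + 0.46·3.418735 = 6.922932
s=2.840000, y=6.922932: f=3.827737 → y ← 6.922932 + 0.46·3.827737 = 8.683691
y(3.3) ≈ 8.6837

8.6837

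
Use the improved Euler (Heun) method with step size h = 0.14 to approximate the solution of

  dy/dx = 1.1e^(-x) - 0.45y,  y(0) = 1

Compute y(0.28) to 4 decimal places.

1.1332

Heun: k1 = f(x_n, y_n); k2 = f(x_n + h, y_n + h·k1); y_{n+1} = y_n + (h/2)·(k1 + k2).
x=0.000000, y=1.000000:
  k1 = f(0.000000, 1.000000) = 0.650000
  k2 = f(0.140000, 1.091000) = 0.465344
  y ← 1.000000 + (0.14/2)·(0.650000 + 0.465344) = 1.078074
x=0.140000, y=1.078074:
  k1 = f(0.140000, 1.078074) = 0.471161
  k2 = f(0.280000, 1.144037) = 0.316546
  y ← 1.078074 + (0.14/2)·(0.471161 + 0.316546) = 1.133214
y(0.28) ≈ 1.1332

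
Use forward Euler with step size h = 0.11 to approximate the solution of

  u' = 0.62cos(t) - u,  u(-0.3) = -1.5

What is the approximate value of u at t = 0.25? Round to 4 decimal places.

-0.5675

Euler: u_{n+1} = u_n + h·f(t_n, u_n).
t=-0.300000, u=-1.500000: f=2.092309 → u ← -1.500000 + 0.11·2.092309 = -1.269846
t=-0.190000, u=-1.269846: f=1.878689 → u ← -1.269846 + 0.11·1.878689 = -1.063190
t=-0.080000, u=-1.063190: f=1.681207 → u ← -1.063190 + 0.11·1.681207 = -0.878257
t=0.030000, u=-0.878257: f=1.497979 → u ← -0.878257 + 0.11·1.497979 = -0.713480
t=0.140000, u=-0.713480: f=1.327414 → u ← -0.713480 + 0.11·1.327414 = -0.567464
u(0.25) ≈ -0.5675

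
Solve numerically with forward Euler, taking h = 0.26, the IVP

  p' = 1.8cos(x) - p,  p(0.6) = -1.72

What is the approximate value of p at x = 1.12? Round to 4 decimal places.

-0.3507

Euler: p_{n+1} = p_n + h·f(x_n, p_n).
x=0.600000, p=-1.720000: f=3.205604 → p ← -1.720000 + 0.26·3.205604 = -0.886543
x=0.860000, p=-0.886543: f=2.060930 → p ← -0.886543 + 0.26·2.060930 = -0.350701
p(1.12) ≈ -0.3507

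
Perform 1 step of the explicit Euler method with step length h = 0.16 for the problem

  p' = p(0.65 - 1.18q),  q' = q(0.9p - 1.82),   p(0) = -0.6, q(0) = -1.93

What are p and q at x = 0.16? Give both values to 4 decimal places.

-0.8810, -1.2012

Euler on (p,q): p_{n+1} = p_n + h·p', q_{n+1} = q_n + h·q'.
0.000000: (-0.600000, -1.930000); f=(-1.756440, 4.554800) → (-0.881030, -1.201232)
(p(0.16), q(0.16)) ≈ (-0.8810, -1.2012)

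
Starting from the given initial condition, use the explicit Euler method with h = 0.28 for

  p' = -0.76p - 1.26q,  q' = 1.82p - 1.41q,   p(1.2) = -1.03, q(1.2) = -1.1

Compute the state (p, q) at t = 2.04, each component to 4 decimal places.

0.3989, -0.5220

Euler on (p,q): p_{n+1} = p_n + h·p', q_{n+1} = q_n + h·q'.
1.200000: (-1.030000, -1.100000); f=(2.168800, -0.323600) → (-0.422736, -1.190608)
1.480000: (-0.422736, -1.190608); f=(1.821445, 0.909378) → (0.087269, -0.935982)
1.760000: (0.087269, -0.935982); f=(1.113013, 1.478564) → (0.398912, -0.521984)
(p(2.04), q(2.04)) ≈ (0.3989, -0.5220)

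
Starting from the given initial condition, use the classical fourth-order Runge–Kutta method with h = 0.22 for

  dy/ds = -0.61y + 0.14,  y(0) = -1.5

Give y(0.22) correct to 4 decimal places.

-1.2828

RK4: k1 = f(s_n, y_n); k2 = f(s_n + h/2, y_n + (h/2)·k1); k3 = f(s_n + h/2, y_n + (h/2)·k2); k4 = f(s_n + h, y_n + h·k3); y_{n+1} = y_n + (h/6)·(k1 + 2k2 + 2k3 + k4).
s=0.000000, y=-1.500000:
  k1 = f(0.000000, -1.500000) = 1.055000
  k2 = f(0.110000, -1.383950) = 0.984209
  k3 = f(0.110000, -1.391737) = 0.988960
  k4 = f(0.220000, -1.282429) = 0.922282
  y ← -1.500000 + (0.22/6)·(k1 + 2k2 + 2k3 + k4) = -1.282801
y(0.22) ≈ -1.2828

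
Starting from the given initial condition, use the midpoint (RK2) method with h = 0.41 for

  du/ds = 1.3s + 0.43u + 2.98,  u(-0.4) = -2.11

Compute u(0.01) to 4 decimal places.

-1.3080

Midpoint: k1 = f(s_n, u_n); k2 = f(s_n + h/2, u_n + (h/2)·k1); u_{n+1} = u_n + h·k2.
s=-0.400000, u=-2.110000:
  k1 = f(-0.400000, -2.110000) = 1.552700
  k2 = f(-0.195000, -1.791696) = 1.956071
  u ← -2.110000 + 0.41·1.956071 = -1.308011
u(0.01) ≈ -1.3080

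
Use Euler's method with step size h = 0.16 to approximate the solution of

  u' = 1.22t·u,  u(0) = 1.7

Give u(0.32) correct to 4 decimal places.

1.7531

Euler: u_{n+1} = u_n + h·f(t_n, u_n).
t=0.000000, u=1.700000: f=0.000000 → u ← 1.700000 + 0.16·0.000000 = 1.700000
t=0.160000, u=1.700000: f=0.331840 → u ← 1.700000 + 0.16·0.331840 = 1.753094
u(0.32) ≈ 1.7531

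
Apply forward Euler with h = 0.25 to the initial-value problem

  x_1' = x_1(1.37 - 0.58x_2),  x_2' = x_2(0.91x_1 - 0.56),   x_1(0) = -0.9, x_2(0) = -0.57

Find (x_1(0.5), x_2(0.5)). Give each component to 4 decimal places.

-1.7914, -0.2122

Euler on (x_1,x_2): x_1_{n+1} = x_1_n + h·x_1', x_2_{n+1} = x_2_n + h·x_2'.
0.000000: (-0.900000, -0.570000); f=(-1.530540, 0.786030) → (-1.282635, -0.373493)
0.250000: (-1.282635, -0.373493); f=(-2.035062, 0.645095) → (-1.791400, -0.212219)
(x_1(0.5), x_2(0.5)) ≈ (-1.7914, -0.2122)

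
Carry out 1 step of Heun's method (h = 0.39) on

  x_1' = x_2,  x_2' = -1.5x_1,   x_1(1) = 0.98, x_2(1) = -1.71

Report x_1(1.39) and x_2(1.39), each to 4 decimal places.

0.2013, -2.0882

Heun on (x_1,x_2): k1 = f(s_n, state_n); k2 = f(s_n + h, state_n + h·k1); state_{n+1} = state_n + (h/2)·(k1 + k2).
1.000000: (0.980000, -1.710000)
  k1 = (-1.710000, -1.470000)
  predictor → (0.313100, -2.283300)
  k2 = (-2.283300, -0.469650)
  → (0.201306, -2.088232)
(x_1(1.39), x_2(1.39)) ≈ (0.2013, -2.0882)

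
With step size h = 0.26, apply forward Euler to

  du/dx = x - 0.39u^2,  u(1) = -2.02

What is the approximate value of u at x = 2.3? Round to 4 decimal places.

Euler: u_{n+1} = u_n + h·f(x_n, u_n).
x=1.000000, u=-2.020000: f=-0.591356 → u ← -2.020000 + 0.26·(-0.591356) = -2.173753
x=1.260000, u=-2.173753: f=-0.582828 → u ← -2.173753 + 0.26·(-0.582828) = -2.325288
x=1.520000, u=-2.325288: f=-0.588716 → u ← -2.325288 + 0.26·(-0.588716) = -2.478354
x=1.780000, u=-2.478354: f=-0.615473 → u ← -2.478354 + 0.26·(-0.615473) = -2.638377
x=2.040000, u=-2.638377: f=-0.674803 → u ← -2.638377 + 0.26·(-0.674803) = -2.813826
u(2.3) ≈ -2.8138

-2.8138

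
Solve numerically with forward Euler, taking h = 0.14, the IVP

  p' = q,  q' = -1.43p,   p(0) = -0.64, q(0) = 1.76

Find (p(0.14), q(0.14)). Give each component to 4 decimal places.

Euler on (p,q): p_{n+1} = p_n + h·p', q_{n+1} = q_n + h·q'.
0.000000: (-0.640000, 1.760000); f=(1.760000, 0.915200) → (-0.393600, 1.888128)
(p(0.14), q(0.14)) ≈ (-0.3936, 1.8881)

-0.3936, 1.8881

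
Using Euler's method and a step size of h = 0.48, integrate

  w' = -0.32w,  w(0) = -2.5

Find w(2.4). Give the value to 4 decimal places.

Euler: w_{n+1} = w_n + h·f(t_n, w_n).
t=0.000000, w=-2.500000: f=0.800000 → w ← -2.500000 + 0.48·0.800000 = -2.116000
t=0.480000, w=-2.116000: f=0.677120 → w ← -2.116000 + 0.48·0.677120 = -1.790982
t=0.960000, w=-1.790982: f=0.573114 → w ← -1.790982 + 0.48·0.573114 = -1.515888
t=1.440000, w=-1.515888: f=0.485084 → w ← -1.515888 + 0.48·0.485084 = -1.283047
t=1.920000, w=-1.283047: f=0.410575 → w ← -1.283047 + 0.48·0.410575 = -1.085971
w(2.4) ≈ -1.0860

-1.0860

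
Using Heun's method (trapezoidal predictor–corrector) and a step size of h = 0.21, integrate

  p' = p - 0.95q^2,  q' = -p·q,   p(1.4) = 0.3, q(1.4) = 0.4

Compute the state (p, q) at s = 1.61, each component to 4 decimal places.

0.3363, 0.3744

Heun on (p,q): k1 = f(s_n, state_n); k2 = f(s_n + h, state_n + h·k1); state_{n+1} = state_n + (h/2)·(k1 + k2).
1.400000: (0.300000, 0.400000)
  k1 = (0.148000, -0.120000)
  predictor → (0.331080, 0.374800)
  k2 = (0.197629, -0.124089)
  → (0.336291, 0.374371)
(p(1.61), q(1.61)) ≈ (0.3363, 0.3744)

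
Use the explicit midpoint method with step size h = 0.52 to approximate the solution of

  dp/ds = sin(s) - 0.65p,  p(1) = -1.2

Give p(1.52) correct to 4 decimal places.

Midpoint: k1 = f(s_n, p_n); k2 = f(s_n + h/2, p_n + (h/2)·k1); p_{n+1} = p_n + h·k2.
s=1.000000, p=-1.200000:
  k1 = f(1.000000, -1.200000) = 1.621471
  k2 = f(1.260000, -0.778418) = 1.458062
  p ← -1.200000 + 0.52·1.458062 = -0.441808
p(1.52) ≈ -0.4418

-0.4418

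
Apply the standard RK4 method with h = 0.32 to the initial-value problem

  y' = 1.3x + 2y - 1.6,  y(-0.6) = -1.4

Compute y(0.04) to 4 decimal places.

RK4: k1 = f(x_n, y_n); k2 = f(x_n + h/2, y_n + (h/2)·k1); k3 = f(x_n + h/2, y_n + (h/2)·k2); k4 = f(x_n + h, y_n + h·k3); y_{n+1} = y_n + (h/6)·(k1 + 2k2 + 2k3 + k4).
x=-0.600000, y=-1.400000:
  k1 = f(-0.600000, -1.400000) = -5.180000
  k2 = f(-0.440000, -2.228800) = -6.629600
  k3 = f(-0.440000, -2.460736) = -7.093472
  k4 = f(-0.280000, -3.669911) = -9.303822
  y ← -1.400000 + (0.32/6)·(k1 + 2k2 + 2k3 + k4) = -3.636265
x=-0.280000, y=-3.636265:
  k1 = f(-0.280000, -3.636265) = -9.236530
  k2 = f(-0.120000, -5.114110) = -11.984219
  k3 = f(-0.120000, -5.553740) = -12.863480
  k4 = f(0.040000, -7.752578) = -17.053157
  y ← -3.636265 + (0.32/6)·(k1 + 2k2 + 2k3 + k4) = -7.688803
y(0.04) ≈ -7.6888

-7.6888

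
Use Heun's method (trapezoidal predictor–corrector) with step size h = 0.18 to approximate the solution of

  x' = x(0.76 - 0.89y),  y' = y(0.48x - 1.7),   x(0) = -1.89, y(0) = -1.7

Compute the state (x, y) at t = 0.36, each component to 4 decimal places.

Heun on (x,y): k1 = f(t_n, state_n); k2 = f(t_n + h, state_n + h·k1); state_{n+1} = state_n + (h/2)·(k1 + k2).
0.000000: (-1.890000, -1.700000)
  k1 = (-4.295970, 4.432240)
  predictor → (-2.663275, -0.902197)
  k2 = (-4.162579, 2.687078)
  → (-2.651269, -1.059261)
0.180000: (-2.651269, -1.059261)
  k1 = (-4.514430, 3.148770)
  predictor → (-3.463867, -0.492483)
  k2 = (-4.150785, 1.656050)
  → (-3.431139, -0.626828)
(x(0.36), y(0.36)) ≈ (-3.4311, -0.6268)

-3.4311, -0.6268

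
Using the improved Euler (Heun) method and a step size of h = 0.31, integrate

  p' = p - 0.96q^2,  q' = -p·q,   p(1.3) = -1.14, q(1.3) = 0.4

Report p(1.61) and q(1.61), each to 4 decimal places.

-1.6230, 0.6000

Heun on (p,q): k1 = f(s_n, state_n); k2 = f(s_n + h, state_n + h·k1); state_{n+1} = state_n + (h/2)·(k1 + k2).
1.300000: (-1.140000, 0.400000)
  k1 = (-1.293600, 0.456000)
  predictor → (-1.541016, 0.541360)
  k2 = (-1.822364, 0.834244)
  → (-1.622974, 0.599988)
(p(1.61), q(1.61)) ≈ (-1.6230, 0.6000)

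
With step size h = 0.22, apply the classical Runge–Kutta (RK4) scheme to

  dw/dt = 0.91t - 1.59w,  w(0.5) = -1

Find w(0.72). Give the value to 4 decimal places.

RK4: k1 = f(t_n, w_n); k2 = f(t_n + h/2, w_n + (h/2)·k1); k3 = f(t_n + h/2, w_n + (h/2)·k2); k4 = f(t_n + h, w_n + h·k3); w_{n+1} = w_n + (h/6)·(k1 + 2k2 + 2k3 + k4).
t=0.500000, w=-1.000000:
  k1 = f(0.500000, -1.000000) = 2.045000
  k2 = f(0.610000, -0.775050) = 1.787430
  k3 = f(0.610000, -0.803383) = 1.832479
  k4 = f(0.720000, -0.596855) = 1.604199
  w ← -1.000000 + (0.22/6)·(k1 + 2k2 + 2k3 + k4) = -0.600736
w(0.72) ≈ -0.6007

-0.6007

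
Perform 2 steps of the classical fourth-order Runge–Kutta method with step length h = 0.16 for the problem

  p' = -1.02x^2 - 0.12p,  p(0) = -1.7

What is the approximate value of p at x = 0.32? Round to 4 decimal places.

-1.6470

RK4: k1 = f(x_n, p_n); k2 = f(x_n + h/2, p_n + (h/2)·k1); k3 = f(x_n + h/2, p_n + (h/2)·k2); k4 = f(x_n + h, p_n + h·k3); p_{n+1} = p_n + (h/6)·(k1 + 2k2 + 2k3 + k4).
x=0.000000, p=-1.700000:
  k1 = f(0.000000, -1.700000) = 0.204000
  k2 = f(0.080000, -1.683680) = 0.195514
  k3 = f(0.080000, -1.684359) = 0.195595
  k4 = f(0.160000, -1.668705) = 0.174133
  p ← -1.700000 + (0.16/6)·(k1 + 2k2 + 2k3 + k4) = -1.669057
x=0.160000, p=-1.669057:
  k1 = f(0.160000, -1.669057) = 0.174175
  k2 = f(0.240000, -1.655123) = 0.139863
  k3 = f(0.240000, -1.657868) = 0.140192
  k4 = f(0.320000, -1.646627) = 0.093147
  p ← -1.669057 + (0.16/6)·(k1 + 2k2 + 2k3 + k4) = -1.646992
p(0.32) ≈ -1.6470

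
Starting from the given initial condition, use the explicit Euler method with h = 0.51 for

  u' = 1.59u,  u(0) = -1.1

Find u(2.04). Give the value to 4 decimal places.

Euler: u_{n+1} = u_n + h·f(s_n, u_n).
s=0.000000, u=-1.100000: f=-1.749000 → u ← -1.100000 + 0.51·(-1.749000) = -1.991990
s=0.510000, u=-1.991990: f=-3.167264 → u ← -1.991990 + 0.51·(-3.167264) = -3.607295
s=1.020000, u=-3.607295: f=-5.735599 → u ← -3.607295 + 0.51·(-5.735599) = -6.532450
s=1.530000, u=-6.532450: f=-10.386595 → u ← -6.532450 + 0.51·(-10.386595) = -11.829614
u(2.04) ≈ -11.8296

-11.8296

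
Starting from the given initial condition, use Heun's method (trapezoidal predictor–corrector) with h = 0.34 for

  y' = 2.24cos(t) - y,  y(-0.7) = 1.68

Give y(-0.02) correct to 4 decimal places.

1.8753

Heun: k1 = f(t_n, y_n); k2 = f(t_n + h, y_n + h·k1); y_{n+1} = y_n + (h/2)·(k1 + k2).
t=-0.700000, y=1.680000:
  k1 = f(-0.700000, 1.680000) = 0.033246
  k2 = f(-0.360000, 1.691304) = 0.405105
  y ← 1.680000 + (0.34/2)·(0.033246 + 0.405105) = 1.754520
t=-0.360000, y=1.754520:
  k1 = f(-0.360000, 1.754520) = 0.341889
  k2 = f(-0.020000, 1.870762) = 0.368790
  y ← 1.754520 + (0.34/2)·(0.341889 + 0.368790) = 1.875335
y(-0.02) ≈ 1.8753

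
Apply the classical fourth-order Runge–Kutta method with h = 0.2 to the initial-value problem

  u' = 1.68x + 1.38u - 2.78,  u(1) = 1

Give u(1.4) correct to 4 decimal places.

RK4: k1 = f(x_n, u_n); k2 = f(x_n + h/2, u_n + (h/2)·k1); k3 = f(x_n + h/2, u_n + (h/2)·k2); k4 = f(x_n + h, u_n + h·k3); u_{n+1} = u_n + (h/6)·(k1 + 2k2 + 2k3 + k4).
x=1.000000, u=1.000000:
  k1 = f(1.000000, 1.000000) = 0.280000
  k2 = f(1.100000, 1.028000) = 0.486640
  k3 = f(1.100000, 1.048664) = 0.515156
  k4 = f(1.200000, 1.103031) = 0.758183
  u ← 1.000000 + (0.2/6)·(k1 + 2k2 + 2k3 + k4) = 1.101393
x=1.200000, u=1.101393:
  k1 = f(1.200000, 1.101393) = 0.755922
  k2 = f(1.300000, 1.176985) = 1.028239
  k3 = f(1.300000, 1.204216) = 1.065819
  k4 = f(1.400000, 1.314556) = 1.386088
  u ← 1.101393 + (0.2/6)·(k1 + 2k2 + 2k3 + k4) = 1.312397
u(1.4) ≈ 1.3124

1.3124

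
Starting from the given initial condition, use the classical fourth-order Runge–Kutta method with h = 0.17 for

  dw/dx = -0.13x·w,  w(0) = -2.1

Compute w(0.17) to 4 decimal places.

-2.0961

RK4: k1 = f(x_n, w_n); k2 = f(x_n + h/2, w_n + (h/2)·k1); k3 = f(x_n + h/2, w_n + (h/2)·k2); k4 = f(x_n + h, w_n + h·k3); w_{n+1} = w_n + (h/6)·(k1 + 2k2 + 2k3 + k4).
x=0.000000, w=-2.100000:
  k1 = f(0.000000, -2.100000) = 0.000000
  k2 = f(0.085000, -2.100000) = 0.023205
  k3 = f(0.085000, -2.098028) = 0.023183
  k4 = f(0.170000, -2.096059) = 0.046323
  w ← -2.100000 + (0.17/6)·(k1 + 2k2 + 2k3 + k4) = -2.096059
w(0.17) ≈ -2.0961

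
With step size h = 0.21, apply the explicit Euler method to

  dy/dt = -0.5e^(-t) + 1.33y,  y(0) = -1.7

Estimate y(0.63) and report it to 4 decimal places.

-3.9090

Euler: y_{n+1} = y_n + h·f(t_n, y_n).
t=0.000000, y=-1.700000: f=-2.761000 → y ← -1.700000 + 0.21·(-2.761000) = -2.279810
t=0.210000, y=-2.279810: f=-3.437439 → y ← -2.279810 + 0.21·(-3.437439) = -3.001672
t=0.420000, y=-3.001672: f=-4.320748 → y ← -3.001672 + 0.21·(-4.320748) = -3.909029
y(0.63) ≈ -3.9090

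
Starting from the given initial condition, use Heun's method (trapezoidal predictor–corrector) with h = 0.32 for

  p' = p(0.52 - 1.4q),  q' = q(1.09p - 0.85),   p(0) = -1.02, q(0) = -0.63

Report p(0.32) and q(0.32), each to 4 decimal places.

Heun on (p,q): k1 = f(t_n, state_n); k2 = f(t_n + h, state_n + h·k1); state_{n+1} = state_n + (h/2)·(k1 + k2).
0.000000: (-1.020000, -0.630000)
  k1 = (-1.430040, 1.235934)
  predictor → (-1.477613, -0.234501)
  k2 = (-1.253461, 0.577013)
  → (-1.449360, -0.339928)
(p(0.32), q(0.32)) ≈ (-1.4494, -0.3399)

-1.4494, -0.3399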